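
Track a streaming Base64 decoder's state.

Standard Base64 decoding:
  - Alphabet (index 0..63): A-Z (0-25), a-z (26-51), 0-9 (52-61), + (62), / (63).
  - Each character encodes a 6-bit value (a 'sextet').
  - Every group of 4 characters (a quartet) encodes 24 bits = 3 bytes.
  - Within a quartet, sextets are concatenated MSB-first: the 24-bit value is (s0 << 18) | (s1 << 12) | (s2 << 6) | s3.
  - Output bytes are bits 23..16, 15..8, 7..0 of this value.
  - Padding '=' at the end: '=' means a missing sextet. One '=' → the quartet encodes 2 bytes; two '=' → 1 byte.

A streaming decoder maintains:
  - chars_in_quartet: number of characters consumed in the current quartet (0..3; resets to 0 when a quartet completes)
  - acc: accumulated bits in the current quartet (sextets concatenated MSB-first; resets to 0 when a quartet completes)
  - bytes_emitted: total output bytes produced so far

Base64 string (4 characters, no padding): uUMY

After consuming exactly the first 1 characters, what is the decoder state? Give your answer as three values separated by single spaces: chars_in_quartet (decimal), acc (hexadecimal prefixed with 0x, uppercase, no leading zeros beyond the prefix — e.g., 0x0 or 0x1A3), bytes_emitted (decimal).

Answer: 1 0x2E 0

Derivation:
After char 0 ('u'=46): chars_in_quartet=1 acc=0x2E bytes_emitted=0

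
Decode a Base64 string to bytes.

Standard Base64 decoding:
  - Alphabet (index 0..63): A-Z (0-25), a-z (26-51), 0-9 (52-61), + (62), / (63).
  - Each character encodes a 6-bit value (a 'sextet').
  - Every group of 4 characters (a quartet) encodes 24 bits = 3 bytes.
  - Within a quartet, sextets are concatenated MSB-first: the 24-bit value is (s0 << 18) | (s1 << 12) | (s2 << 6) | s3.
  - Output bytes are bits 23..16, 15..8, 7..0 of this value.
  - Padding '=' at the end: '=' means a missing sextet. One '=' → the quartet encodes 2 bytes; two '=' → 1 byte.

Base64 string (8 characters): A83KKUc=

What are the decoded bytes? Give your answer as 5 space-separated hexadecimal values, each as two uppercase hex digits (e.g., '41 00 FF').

Answer: 03 CD CA 29 47

Derivation:
After char 0 ('A'=0): chars_in_quartet=1 acc=0x0 bytes_emitted=0
After char 1 ('8'=60): chars_in_quartet=2 acc=0x3C bytes_emitted=0
After char 2 ('3'=55): chars_in_quartet=3 acc=0xF37 bytes_emitted=0
After char 3 ('K'=10): chars_in_quartet=4 acc=0x3CDCA -> emit 03 CD CA, reset; bytes_emitted=3
After char 4 ('K'=10): chars_in_quartet=1 acc=0xA bytes_emitted=3
After char 5 ('U'=20): chars_in_quartet=2 acc=0x294 bytes_emitted=3
After char 6 ('c'=28): chars_in_quartet=3 acc=0xA51C bytes_emitted=3
Padding '=': partial quartet acc=0xA51C -> emit 29 47; bytes_emitted=5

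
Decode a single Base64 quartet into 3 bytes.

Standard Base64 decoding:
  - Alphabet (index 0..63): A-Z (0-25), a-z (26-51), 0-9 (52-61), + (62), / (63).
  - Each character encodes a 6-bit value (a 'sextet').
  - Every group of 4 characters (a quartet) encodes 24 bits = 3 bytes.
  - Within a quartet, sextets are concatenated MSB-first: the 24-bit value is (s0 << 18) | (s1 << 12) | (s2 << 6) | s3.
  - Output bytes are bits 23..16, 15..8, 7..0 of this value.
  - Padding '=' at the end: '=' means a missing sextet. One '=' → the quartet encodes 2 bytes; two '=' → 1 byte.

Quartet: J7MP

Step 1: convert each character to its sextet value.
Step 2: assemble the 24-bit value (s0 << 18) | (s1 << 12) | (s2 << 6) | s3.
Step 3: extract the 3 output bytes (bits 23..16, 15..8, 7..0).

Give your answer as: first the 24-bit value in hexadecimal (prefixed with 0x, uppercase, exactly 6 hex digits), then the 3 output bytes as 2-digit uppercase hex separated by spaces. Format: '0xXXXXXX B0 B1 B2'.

Answer: 0x27B30F 27 B3 0F

Derivation:
Sextets: J=9, 7=59, M=12, P=15
24-bit: (9<<18) | (59<<12) | (12<<6) | 15
      = 0x240000 | 0x03B000 | 0x000300 | 0x00000F
      = 0x27B30F
Bytes: (v>>16)&0xFF=27, (v>>8)&0xFF=B3, v&0xFF=0F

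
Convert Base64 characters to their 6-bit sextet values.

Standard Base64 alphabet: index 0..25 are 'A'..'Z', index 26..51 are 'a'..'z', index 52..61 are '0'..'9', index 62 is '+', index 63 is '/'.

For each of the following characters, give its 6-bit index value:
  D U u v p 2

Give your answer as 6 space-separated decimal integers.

Answer: 3 20 46 47 41 54

Derivation:
'D': A..Z range, ord('D') − ord('A') = 3
'U': A..Z range, ord('U') − ord('A') = 20
'u': a..z range, 26 + ord('u') − ord('a') = 46
'v': a..z range, 26 + ord('v') − ord('a') = 47
'p': a..z range, 26 + ord('p') − ord('a') = 41
'2': 0..9 range, 52 + ord('2') − ord('0') = 54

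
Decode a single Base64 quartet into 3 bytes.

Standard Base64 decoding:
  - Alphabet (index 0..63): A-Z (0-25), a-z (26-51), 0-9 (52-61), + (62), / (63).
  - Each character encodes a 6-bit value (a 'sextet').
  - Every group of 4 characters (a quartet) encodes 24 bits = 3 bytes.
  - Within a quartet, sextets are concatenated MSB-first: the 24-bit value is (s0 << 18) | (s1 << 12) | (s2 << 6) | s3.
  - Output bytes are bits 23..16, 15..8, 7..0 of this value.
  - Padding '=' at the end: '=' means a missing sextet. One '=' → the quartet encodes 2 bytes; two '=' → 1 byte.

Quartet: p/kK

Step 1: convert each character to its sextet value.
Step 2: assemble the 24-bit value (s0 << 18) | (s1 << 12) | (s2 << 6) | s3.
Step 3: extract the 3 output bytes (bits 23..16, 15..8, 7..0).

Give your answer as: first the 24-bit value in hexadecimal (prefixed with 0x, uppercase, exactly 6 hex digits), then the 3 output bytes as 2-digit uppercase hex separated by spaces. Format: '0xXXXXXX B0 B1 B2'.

Answer: 0xA7F90A A7 F9 0A

Derivation:
Sextets: p=41, /=63, k=36, K=10
24-bit: (41<<18) | (63<<12) | (36<<6) | 10
      = 0xA40000 | 0x03F000 | 0x000900 | 0x00000A
      = 0xA7F90A
Bytes: (v>>16)&0xFF=A7, (v>>8)&0xFF=F9, v&0xFF=0A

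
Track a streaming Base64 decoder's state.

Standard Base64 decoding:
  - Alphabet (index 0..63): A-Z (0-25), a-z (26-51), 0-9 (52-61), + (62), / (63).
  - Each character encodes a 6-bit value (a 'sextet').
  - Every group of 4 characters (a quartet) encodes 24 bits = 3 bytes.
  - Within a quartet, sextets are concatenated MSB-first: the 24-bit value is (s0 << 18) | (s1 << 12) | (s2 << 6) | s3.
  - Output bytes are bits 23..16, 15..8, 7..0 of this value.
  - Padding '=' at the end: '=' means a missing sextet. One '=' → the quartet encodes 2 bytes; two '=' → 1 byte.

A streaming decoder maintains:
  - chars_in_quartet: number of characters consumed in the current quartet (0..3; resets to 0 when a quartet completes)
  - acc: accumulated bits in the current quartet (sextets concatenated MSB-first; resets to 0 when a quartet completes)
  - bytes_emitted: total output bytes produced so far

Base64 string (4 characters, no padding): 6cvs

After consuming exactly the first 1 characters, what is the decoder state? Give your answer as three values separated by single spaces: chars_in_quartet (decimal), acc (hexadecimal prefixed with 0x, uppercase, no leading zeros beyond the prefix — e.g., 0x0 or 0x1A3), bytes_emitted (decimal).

Answer: 1 0x3A 0

Derivation:
After char 0 ('6'=58): chars_in_quartet=1 acc=0x3A bytes_emitted=0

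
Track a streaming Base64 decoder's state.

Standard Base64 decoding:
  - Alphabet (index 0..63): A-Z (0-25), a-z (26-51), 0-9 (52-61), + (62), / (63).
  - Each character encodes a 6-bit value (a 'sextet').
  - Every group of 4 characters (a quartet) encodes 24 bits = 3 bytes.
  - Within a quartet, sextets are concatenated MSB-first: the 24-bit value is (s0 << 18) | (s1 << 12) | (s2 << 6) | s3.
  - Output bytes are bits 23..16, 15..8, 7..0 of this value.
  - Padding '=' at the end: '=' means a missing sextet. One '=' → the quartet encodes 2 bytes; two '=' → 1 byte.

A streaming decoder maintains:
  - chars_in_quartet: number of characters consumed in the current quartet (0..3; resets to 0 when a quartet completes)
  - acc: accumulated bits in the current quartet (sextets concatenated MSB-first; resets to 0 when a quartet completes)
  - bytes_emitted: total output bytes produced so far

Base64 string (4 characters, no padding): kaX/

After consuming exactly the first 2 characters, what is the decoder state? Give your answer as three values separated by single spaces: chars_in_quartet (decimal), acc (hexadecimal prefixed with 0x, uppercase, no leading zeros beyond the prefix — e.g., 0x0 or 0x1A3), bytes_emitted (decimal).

Answer: 2 0x91A 0

Derivation:
After char 0 ('k'=36): chars_in_quartet=1 acc=0x24 bytes_emitted=0
After char 1 ('a'=26): chars_in_quartet=2 acc=0x91A bytes_emitted=0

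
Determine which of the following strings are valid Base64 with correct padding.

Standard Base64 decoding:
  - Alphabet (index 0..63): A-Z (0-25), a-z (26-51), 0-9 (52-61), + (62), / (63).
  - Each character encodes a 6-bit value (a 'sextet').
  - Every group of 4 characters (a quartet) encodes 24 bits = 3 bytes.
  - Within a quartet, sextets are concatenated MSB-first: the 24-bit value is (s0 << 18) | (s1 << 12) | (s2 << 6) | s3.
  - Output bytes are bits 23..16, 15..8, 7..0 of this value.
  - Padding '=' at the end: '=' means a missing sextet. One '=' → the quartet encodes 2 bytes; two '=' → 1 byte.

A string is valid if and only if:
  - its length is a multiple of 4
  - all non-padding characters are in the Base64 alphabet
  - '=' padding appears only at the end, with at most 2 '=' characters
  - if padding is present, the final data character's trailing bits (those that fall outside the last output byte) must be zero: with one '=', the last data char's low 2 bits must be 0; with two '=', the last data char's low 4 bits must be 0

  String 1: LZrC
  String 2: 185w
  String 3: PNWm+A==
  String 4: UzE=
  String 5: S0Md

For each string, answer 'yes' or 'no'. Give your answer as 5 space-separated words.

Answer: yes yes yes yes yes

Derivation:
String 1: 'LZrC' → valid
String 2: '185w' → valid
String 3: 'PNWm+A==' → valid
String 4: 'UzE=' → valid
String 5: 'S0Md' → valid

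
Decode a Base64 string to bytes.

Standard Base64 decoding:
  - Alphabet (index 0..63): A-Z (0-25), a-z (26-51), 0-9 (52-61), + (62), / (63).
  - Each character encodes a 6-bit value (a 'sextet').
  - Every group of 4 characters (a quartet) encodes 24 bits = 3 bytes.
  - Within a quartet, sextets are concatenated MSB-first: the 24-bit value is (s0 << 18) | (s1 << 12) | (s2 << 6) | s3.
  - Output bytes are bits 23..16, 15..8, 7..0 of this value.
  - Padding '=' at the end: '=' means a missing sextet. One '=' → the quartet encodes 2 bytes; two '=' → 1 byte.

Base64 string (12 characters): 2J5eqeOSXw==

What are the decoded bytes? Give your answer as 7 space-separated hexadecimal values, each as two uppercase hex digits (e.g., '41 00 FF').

After char 0 ('2'=54): chars_in_quartet=1 acc=0x36 bytes_emitted=0
After char 1 ('J'=9): chars_in_quartet=2 acc=0xD89 bytes_emitted=0
After char 2 ('5'=57): chars_in_quartet=3 acc=0x36279 bytes_emitted=0
After char 3 ('e'=30): chars_in_quartet=4 acc=0xD89E5E -> emit D8 9E 5E, reset; bytes_emitted=3
After char 4 ('q'=42): chars_in_quartet=1 acc=0x2A bytes_emitted=3
After char 5 ('e'=30): chars_in_quartet=2 acc=0xA9E bytes_emitted=3
After char 6 ('O'=14): chars_in_quartet=3 acc=0x2A78E bytes_emitted=3
After char 7 ('S'=18): chars_in_quartet=4 acc=0xA9E392 -> emit A9 E3 92, reset; bytes_emitted=6
After char 8 ('X'=23): chars_in_quartet=1 acc=0x17 bytes_emitted=6
After char 9 ('w'=48): chars_in_quartet=2 acc=0x5F0 bytes_emitted=6
Padding '==': partial quartet acc=0x5F0 -> emit 5F; bytes_emitted=7

Answer: D8 9E 5E A9 E3 92 5F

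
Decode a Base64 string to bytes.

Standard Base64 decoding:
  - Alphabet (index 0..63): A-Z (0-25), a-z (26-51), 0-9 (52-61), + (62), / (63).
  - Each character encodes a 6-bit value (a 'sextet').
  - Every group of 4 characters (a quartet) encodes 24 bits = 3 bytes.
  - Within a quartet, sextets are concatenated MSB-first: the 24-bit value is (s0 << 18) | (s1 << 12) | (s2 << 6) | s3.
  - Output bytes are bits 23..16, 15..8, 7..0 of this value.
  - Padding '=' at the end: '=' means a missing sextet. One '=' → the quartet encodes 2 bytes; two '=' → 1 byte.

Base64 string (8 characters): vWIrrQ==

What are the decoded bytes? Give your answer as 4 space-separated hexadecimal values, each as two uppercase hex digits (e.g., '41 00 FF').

Answer: BD 62 2B AD

Derivation:
After char 0 ('v'=47): chars_in_quartet=1 acc=0x2F bytes_emitted=0
After char 1 ('W'=22): chars_in_quartet=2 acc=0xBD6 bytes_emitted=0
After char 2 ('I'=8): chars_in_quartet=3 acc=0x2F588 bytes_emitted=0
After char 3 ('r'=43): chars_in_quartet=4 acc=0xBD622B -> emit BD 62 2B, reset; bytes_emitted=3
After char 4 ('r'=43): chars_in_quartet=1 acc=0x2B bytes_emitted=3
After char 5 ('Q'=16): chars_in_quartet=2 acc=0xAD0 bytes_emitted=3
Padding '==': partial quartet acc=0xAD0 -> emit AD; bytes_emitted=4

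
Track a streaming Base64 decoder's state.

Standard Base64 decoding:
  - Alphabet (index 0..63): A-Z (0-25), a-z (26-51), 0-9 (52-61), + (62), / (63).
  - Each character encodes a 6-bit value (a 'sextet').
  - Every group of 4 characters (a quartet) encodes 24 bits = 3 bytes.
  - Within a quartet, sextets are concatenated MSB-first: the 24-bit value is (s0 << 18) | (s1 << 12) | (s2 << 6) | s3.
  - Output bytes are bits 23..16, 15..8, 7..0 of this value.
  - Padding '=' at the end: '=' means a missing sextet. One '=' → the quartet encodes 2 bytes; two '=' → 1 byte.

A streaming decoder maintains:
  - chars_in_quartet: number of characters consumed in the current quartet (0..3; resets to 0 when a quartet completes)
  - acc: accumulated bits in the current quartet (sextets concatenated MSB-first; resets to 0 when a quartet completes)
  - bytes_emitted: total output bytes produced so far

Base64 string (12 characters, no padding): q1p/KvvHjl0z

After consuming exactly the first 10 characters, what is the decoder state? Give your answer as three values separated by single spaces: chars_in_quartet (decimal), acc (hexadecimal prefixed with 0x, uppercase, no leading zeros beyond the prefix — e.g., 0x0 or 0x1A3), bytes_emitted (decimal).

Answer: 2 0x8E5 6

Derivation:
After char 0 ('q'=42): chars_in_quartet=1 acc=0x2A bytes_emitted=0
After char 1 ('1'=53): chars_in_quartet=2 acc=0xAB5 bytes_emitted=0
After char 2 ('p'=41): chars_in_quartet=3 acc=0x2AD69 bytes_emitted=0
After char 3 ('/'=63): chars_in_quartet=4 acc=0xAB5A7F -> emit AB 5A 7F, reset; bytes_emitted=3
After char 4 ('K'=10): chars_in_quartet=1 acc=0xA bytes_emitted=3
After char 5 ('v'=47): chars_in_quartet=2 acc=0x2AF bytes_emitted=3
After char 6 ('v'=47): chars_in_quartet=3 acc=0xABEF bytes_emitted=3
After char 7 ('H'=7): chars_in_quartet=4 acc=0x2AFBC7 -> emit 2A FB C7, reset; bytes_emitted=6
After char 8 ('j'=35): chars_in_quartet=1 acc=0x23 bytes_emitted=6
After char 9 ('l'=37): chars_in_quartet=2 acc=0x8E5 bytes_emitted=6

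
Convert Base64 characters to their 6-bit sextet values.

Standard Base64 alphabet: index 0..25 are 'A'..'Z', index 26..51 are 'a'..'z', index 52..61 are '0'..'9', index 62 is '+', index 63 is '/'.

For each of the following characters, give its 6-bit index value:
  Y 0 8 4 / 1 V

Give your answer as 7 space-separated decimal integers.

Answer: 24 52 60 56 63 53 21

Derivation:
'Y': A..Z range, ord('Y') − ord('A') = 24
'0': 0..9 range, 52 + ord('0') − ord('0') = 52
'8': 0..9 range, 52 + ord('8') − ord('0') = 60
'4': 0..9 range, 52 + ord('4') − ord('0') = 56
'/': index 63
'1': 0..9 range, 52 + ord('1') − ord('0') = 53
'V': A..Z range, ord('V') − ord('A') = 21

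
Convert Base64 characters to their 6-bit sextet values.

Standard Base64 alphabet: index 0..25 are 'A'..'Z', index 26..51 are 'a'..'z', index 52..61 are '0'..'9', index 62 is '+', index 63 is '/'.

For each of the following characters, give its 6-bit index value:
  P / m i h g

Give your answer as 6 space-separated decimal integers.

'P': A..Z range, ord('P') − ord('A') = 15
'/': index 63
'm': a..z range, 26 + ord('m') − ord('a') = 38
'i': a..z range, 26 + ord('i') − ord('a') = 34
'h': a..z range, 26 + ord('h') − ord('a') = 33
'g': a..z range, 26 + ord('g') − ord('a') = 32

Answer: 15 63 38 34 33 32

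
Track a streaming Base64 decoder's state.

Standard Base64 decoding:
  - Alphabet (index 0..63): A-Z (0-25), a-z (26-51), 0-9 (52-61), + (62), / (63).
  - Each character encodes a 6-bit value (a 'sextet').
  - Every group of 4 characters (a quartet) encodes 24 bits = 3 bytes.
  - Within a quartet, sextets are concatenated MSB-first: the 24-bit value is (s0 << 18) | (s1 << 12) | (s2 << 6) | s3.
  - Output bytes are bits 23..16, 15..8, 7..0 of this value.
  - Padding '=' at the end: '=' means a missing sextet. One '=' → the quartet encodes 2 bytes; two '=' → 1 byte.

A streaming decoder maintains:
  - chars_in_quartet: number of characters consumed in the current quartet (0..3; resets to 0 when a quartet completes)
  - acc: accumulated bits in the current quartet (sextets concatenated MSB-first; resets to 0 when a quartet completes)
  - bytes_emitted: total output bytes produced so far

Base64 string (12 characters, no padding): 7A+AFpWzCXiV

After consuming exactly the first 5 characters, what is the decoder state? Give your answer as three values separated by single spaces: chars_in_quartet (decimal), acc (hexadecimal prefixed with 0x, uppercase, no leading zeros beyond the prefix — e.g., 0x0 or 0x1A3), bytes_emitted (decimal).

Answer: 1 0x5 3

Derivation:
After char 0 ('7'=59): chars_in_quartet=1 acc=0x3B bytes_emitted=0
After char 1 ('A'=0): chars_in_quartet=2 acc=0xEC0 bytes_emitted=0
After char 2 ('+'=62): chars_in_quartet=3 acc=0x3B03E bytes_emitted=0
After char 3 ('A'=0): chars_in_quartet=4 acc=0xEC0F80 -> emit EC 0F 80, reset; bytes_emitted=3
After char 4 ('F'=5): chars_in_quartet=1 acc=0x5 bytes_emitted=3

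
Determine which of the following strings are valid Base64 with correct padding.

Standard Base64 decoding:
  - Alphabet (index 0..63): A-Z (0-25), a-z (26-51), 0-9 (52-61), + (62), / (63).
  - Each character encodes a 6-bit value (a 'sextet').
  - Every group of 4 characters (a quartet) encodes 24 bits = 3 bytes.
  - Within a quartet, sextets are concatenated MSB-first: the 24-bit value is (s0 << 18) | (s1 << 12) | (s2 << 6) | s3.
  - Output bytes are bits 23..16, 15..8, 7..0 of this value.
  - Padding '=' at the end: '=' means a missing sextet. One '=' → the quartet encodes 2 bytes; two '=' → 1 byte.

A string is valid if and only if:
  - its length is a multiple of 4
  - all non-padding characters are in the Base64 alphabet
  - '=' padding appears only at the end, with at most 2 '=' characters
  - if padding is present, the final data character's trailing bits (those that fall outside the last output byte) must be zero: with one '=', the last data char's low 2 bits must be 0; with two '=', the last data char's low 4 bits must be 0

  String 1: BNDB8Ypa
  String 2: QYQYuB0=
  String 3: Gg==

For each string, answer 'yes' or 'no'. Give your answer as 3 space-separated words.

Answer: yes yes yes

Derivation:
String 1: 'BNDB8Ypa' → valid
String 2: 'QYQYuB0=' → valid
String 3: 'Gg==' → valid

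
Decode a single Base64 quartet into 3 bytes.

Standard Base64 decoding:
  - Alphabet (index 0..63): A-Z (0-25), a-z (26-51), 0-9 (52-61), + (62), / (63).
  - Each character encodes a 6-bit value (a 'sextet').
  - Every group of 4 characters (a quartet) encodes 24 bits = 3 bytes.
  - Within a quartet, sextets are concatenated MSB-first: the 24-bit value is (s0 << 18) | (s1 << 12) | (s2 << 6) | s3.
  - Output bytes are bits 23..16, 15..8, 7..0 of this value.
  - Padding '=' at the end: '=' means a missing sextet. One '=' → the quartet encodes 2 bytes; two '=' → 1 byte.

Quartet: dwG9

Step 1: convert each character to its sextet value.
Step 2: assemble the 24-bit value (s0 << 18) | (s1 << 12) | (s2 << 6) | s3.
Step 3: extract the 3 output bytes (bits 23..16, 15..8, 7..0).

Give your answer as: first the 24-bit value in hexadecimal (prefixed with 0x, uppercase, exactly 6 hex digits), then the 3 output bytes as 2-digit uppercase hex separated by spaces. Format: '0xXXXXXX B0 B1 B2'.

Sextets: d=29, w=48, G=6, 9=61
24-bit: (29<<18) | (48<<12) | (6<<6) | 61
      = 0x740000 | 0x030000 | 0x000180 | 0x00003D
      = 0x7701BD
Bytes: (v>>16)&0xFF=77, (v>>8)&0xFF=01, v&0xFF=BD

Answer: 0x7701BD 77 01 BD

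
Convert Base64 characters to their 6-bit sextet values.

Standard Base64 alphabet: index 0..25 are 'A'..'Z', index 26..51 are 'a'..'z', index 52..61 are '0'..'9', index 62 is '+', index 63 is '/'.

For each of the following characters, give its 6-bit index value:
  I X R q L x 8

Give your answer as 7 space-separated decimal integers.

Answer: 8 23 17 42 11 49 60

Derivation:
'I': A..Z range, ord('I') − ord('A') = 8
'X': A..Z range, ord('X') − ord('A') = 23
'R': A..Z range, ord('R') − ord('A') = 17
'q': a..z range, 26 + ord('q') − ord('a') = 42
'L': A..Z range, ord('L') − ord('A') = 11
'x': a..z range, 26 + ord('x') − ord('a') = 49
'8': 0..9 range, 52 + ord('8') − ord('0') = 60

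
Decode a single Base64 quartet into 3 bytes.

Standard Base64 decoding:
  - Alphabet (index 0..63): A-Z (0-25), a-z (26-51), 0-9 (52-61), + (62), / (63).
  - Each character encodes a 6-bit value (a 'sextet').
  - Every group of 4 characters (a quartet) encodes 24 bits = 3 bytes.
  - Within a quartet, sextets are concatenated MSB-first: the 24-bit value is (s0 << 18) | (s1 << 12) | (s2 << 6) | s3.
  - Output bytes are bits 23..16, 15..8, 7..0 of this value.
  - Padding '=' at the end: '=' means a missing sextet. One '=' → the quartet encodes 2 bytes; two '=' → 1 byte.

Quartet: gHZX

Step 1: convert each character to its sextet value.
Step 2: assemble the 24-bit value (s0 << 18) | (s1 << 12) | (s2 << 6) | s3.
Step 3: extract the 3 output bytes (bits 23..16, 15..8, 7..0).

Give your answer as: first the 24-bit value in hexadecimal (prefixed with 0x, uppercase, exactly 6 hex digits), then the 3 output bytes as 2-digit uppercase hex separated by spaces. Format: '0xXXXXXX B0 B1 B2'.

Answer: 0x807657 80 76 57

Derivation:
Sextets: g=32, H=7, Z=25, X=23
24-bit: (32<<18) | (7<<12) | (25<<6) | 23
      = 0x800000 | 0x007000 | 0x000640 | 0x000017
      = 0x807657
Bytes: (v>>16)&0xFF=80, (v>>8)&0xFF=76, v&0xFF=57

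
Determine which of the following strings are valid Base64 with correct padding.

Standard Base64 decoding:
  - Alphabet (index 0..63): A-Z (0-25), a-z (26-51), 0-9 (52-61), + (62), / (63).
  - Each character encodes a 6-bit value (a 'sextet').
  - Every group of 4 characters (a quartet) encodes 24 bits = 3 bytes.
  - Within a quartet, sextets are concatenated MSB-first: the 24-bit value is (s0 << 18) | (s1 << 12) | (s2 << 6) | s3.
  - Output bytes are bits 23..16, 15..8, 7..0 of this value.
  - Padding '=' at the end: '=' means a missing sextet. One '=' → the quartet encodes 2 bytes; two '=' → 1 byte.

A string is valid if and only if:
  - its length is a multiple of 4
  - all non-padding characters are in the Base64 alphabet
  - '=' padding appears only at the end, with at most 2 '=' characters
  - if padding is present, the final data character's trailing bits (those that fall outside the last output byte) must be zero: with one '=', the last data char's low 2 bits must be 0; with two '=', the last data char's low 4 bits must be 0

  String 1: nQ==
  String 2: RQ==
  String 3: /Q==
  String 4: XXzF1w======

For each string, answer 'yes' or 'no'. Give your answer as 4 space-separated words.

Answer: yes yes yes no

Derivation:
String 1: 'nQ==' → valid
String 2: 'RQ==' → valid
String 3: '/Q==' → valid
String 4: 'XXzF1w======' → invalid (6 pad chars (max 2))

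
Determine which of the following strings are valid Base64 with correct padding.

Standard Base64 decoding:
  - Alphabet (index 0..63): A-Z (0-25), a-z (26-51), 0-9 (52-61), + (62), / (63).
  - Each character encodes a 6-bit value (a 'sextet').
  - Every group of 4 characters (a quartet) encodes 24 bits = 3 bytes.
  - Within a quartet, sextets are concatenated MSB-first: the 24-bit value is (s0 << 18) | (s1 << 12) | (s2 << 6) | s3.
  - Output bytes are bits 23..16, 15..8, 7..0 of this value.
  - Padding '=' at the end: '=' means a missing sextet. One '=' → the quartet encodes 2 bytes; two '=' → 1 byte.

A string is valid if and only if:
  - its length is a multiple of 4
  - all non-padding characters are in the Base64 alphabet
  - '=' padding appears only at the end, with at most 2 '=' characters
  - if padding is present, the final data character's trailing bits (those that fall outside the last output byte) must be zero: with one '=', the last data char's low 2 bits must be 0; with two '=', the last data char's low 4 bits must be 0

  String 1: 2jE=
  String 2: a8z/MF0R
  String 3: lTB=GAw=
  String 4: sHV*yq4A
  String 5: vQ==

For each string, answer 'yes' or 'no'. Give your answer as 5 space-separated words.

Answer: yes yes no no yes

Derivation:
String 1: '2jE=' → valid
String 2: 'a8z/MF0R' → valid
String 3: 'lTB=GAw=' → invalid (bad char(s): ['=']; '=' in middle)
String 4: 'sHV*yq4A' → invalid (bad char(s): ['*'])
String 5: 'vQ==' → valid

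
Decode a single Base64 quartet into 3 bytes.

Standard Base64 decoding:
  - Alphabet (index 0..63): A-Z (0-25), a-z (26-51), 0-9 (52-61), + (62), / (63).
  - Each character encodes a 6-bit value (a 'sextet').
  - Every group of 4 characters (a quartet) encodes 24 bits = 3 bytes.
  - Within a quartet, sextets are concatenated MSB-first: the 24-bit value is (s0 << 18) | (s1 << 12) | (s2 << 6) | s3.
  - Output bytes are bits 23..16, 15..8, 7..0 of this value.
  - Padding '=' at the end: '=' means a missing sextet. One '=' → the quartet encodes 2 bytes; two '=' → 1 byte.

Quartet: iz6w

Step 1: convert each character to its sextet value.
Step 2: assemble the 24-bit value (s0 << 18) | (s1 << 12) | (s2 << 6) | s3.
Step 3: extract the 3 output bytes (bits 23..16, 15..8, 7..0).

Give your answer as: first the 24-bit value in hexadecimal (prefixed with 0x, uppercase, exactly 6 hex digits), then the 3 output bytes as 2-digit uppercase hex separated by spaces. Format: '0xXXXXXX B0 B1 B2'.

Answer: 0x8B3EB0 8B 3E B0

Derivation:
Sextets: i=34, z=51, 6=58, w=48
24-bit: (34<<18) | (51<<12) | (58<<6) | 48
      = 0x880000 | 0x033000 | 0x000E80 | 0x000030
      = 0x8B3EB0
Bytes: (v>>16)&0xFF=8B, (v>>8)&0xFF=3E, v&0xFF=B0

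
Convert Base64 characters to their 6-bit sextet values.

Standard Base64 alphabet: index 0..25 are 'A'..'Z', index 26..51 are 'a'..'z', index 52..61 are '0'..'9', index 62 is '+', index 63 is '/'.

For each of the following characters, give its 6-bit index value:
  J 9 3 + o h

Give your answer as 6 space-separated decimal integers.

'J': A..Z range, ord('J') − ord('A') = 9
'9': 0..9 range, 52 + ord('9') − ord('0') = 61
'3': 0..9 range, 52 + ord('3') − ord('0') = 55
'+': index 62
'o': a..z range, 26 + ord('o') − ord('a') = 40
'h': a..z range, 26 + ord('h') − ord('a') = 33

Answer: 9 61 55 62 40 33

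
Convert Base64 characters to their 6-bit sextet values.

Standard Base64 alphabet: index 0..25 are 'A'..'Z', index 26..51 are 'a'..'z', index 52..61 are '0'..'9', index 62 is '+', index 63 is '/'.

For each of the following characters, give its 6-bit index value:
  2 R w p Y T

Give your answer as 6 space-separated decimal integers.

'2': 0..9 range, 52 + ord('2') − ord('0') = 54
'R': A..Z range, ord('R') − ord('A') = 17
'w': a..z range, 26 + ord('w') − ord('a') = 48
'p': a..z range, 26 + ord('p') − ord('a') = 41
'Y': A..Z range, ord('Y') − ord('A') = 24
'T': A..Z range, ord('T') − ord('A') = 19

Answer: 54 17 48 41 24 19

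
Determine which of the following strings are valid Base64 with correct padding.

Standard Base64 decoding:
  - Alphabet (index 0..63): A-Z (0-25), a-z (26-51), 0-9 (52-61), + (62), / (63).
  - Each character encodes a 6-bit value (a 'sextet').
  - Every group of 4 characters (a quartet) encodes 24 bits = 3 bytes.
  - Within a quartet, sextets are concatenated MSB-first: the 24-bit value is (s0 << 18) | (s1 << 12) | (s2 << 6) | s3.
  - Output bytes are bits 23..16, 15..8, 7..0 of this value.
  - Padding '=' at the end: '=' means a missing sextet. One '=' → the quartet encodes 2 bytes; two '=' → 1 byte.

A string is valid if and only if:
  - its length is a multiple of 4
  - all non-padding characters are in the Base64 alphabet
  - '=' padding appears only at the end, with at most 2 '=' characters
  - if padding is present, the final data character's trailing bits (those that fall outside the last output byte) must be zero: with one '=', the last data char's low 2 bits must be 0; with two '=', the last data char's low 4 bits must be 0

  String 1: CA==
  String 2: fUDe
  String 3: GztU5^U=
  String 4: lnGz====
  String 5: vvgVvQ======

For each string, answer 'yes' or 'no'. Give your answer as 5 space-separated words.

Answer: yes yes no no no

Derivation:
String 1: 'CA==' → valid
String 2: 'fUDe' → valid
String 3: 'GztU5^U=' → invalid (bad char(s): ['^'])
String 4: 'lnGz====' → invalid (4 pad chars (max 2))
String 5: 'vvgVvQ======' → invalid (6 pad chars (max 2))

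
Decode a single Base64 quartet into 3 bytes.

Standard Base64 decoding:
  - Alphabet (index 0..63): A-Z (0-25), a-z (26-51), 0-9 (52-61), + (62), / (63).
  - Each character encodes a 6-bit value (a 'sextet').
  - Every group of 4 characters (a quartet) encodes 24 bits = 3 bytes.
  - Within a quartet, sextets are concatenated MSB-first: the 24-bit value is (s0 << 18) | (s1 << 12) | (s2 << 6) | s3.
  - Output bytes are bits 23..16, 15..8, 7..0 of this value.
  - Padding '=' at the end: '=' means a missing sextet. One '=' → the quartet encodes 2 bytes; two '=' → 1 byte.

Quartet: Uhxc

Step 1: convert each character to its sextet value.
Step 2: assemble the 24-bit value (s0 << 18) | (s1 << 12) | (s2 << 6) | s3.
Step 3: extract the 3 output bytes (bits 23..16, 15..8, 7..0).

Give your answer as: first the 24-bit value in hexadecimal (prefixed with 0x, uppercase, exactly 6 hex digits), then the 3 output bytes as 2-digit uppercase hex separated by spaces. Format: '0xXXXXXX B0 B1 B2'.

Answer: 0x521C5C 52 1C 5C

Derivation:
Sextets: U=20, h=33, x=49, c=28
24-bit: (20<<18) | (33<<12) | (49<<6) | 28
      = 0x500000 | 0x021000 | 0x000C40 | 0x00001C
      = 0x521C5C
Bytes: (v>>16)&0xFF=52, (v>>8)&0xFF=1C, v&0xFF=5C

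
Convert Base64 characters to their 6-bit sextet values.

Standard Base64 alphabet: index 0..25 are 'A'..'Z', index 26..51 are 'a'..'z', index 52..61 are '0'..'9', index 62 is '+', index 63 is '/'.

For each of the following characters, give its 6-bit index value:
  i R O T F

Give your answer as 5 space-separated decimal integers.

Answer: 34 17 14 19 5

Derivation:
'i': a..z range, 26 + ord('i') − ord('a') = 34
'R': A..Z range, ord('R') − ord('A') = 17
'O': A..Z range, ord('O') − ord('A') = 14
'T': A..Z range, ord('T') − ord('A') = 19
'F': A..Z range, ord('F') − ord('A') = 5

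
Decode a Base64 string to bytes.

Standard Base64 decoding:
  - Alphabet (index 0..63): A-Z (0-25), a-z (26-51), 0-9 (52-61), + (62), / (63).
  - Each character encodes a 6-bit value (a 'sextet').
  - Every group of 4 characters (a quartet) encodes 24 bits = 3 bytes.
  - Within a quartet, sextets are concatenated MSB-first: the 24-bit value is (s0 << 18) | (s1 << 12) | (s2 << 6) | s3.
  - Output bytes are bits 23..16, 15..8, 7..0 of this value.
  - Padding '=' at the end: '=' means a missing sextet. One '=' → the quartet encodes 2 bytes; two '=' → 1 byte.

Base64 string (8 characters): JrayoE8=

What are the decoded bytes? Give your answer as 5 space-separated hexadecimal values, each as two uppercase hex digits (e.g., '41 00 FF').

After char 0 ('J'=9): chars_in_quartet=1 acc=0x9 bytes_emitted=0
After char 1 ('r'=43): chars_in_quartet=2 acc=0x26B bytes_emitted=0
After char 2 ('a'=26): chars_in_quartet=3 acc=0x9ADA bytes_emitted=0
After char 3 ('y'=50): chars_in_quartet=4 acc=0x26B6B2 -> emit 26 B6 B2, reset; bytes_emitted=3
After char 4 ('o'=40): chars_in_quartet=1 acc=0x28 bytes_emitted=3
After char 5 ('E'=4): chars_in_quartet=2 acc=0xA04 bytes_emitted=3
After char 6 ('8'=60): chars_in_quartet=3 acc=0x2813C bytes_emitted=3
Padding '=': partial quartet acc=0x2813C -> emit A0 4F; bytes_emitted=5

Answer: 26 B6 B2 A0 4F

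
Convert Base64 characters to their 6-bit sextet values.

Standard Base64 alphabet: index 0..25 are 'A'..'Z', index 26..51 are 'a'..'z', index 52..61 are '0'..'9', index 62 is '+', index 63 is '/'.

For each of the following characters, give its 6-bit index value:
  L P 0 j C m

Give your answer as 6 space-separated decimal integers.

'L': A..Z range, ord('L') − ord('A') = 11
'P': A..Z range, ord('P') − ord('A') = 15
'0': 0..9 range, 52 + ord('0') − ord('0') = 52
'j': a..z range, 26 + ord('j') − ord('a') = 35
'C': A..Z range, ord('C') − ord('A') = 2
'm': a..z range, 26 + ord('m') − ord('a') = 38

Answer: 11 15 52 35 2 38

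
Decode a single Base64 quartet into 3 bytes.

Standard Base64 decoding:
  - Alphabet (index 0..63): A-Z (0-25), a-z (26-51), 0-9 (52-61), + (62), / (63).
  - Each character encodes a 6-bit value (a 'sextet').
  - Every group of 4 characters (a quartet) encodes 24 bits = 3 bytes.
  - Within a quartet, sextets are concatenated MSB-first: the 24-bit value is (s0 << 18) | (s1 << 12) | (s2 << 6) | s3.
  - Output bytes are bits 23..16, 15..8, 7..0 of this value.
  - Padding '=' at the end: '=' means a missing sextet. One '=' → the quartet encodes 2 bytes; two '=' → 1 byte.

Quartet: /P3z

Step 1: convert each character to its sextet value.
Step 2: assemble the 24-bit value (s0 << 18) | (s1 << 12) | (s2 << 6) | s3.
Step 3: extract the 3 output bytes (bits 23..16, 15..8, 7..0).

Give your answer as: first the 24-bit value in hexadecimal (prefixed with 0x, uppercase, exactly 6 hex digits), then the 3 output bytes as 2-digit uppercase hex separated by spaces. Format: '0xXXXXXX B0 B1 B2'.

Answer: 0xFCFDF3 FC FD F3

Derivation:
Sextets: /=63, P=15, 3=55, z=51
24-bit: (63<<18) | (15<<12) | (55<<6) | 51
      = 0xFC0000 | 0x00F000 | 0x000DC0 | 0x000033
      = 0xFCFDF3
Bytes: (v>>16)&0xFF=FC, (v>>8)&0xFF=FD, v&0xFF=F3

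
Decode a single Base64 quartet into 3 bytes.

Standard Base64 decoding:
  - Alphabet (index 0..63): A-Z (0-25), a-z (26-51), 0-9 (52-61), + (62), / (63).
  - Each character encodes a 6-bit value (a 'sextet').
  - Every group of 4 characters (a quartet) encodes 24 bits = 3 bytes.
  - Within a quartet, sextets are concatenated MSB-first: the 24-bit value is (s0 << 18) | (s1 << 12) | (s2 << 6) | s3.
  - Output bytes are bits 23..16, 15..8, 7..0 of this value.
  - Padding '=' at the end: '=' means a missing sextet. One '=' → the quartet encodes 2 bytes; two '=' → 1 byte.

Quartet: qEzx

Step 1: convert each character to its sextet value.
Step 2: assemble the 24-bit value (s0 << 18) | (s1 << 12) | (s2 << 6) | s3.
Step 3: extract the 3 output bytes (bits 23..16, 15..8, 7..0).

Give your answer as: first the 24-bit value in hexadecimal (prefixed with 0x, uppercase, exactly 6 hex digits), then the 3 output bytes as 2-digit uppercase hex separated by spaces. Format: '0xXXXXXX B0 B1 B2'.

Answer: 0xA84CF1 A8 4C F1

Derivation:
Sextets: q=42, E=4, z=51, x=49
24-bit: (42<<18) | (4<<12) | (51<<6) | 49
      = 0xA80000 | 0x004000 | 0x000CC0 | 0x000031
      = 0xA84CF1
Bytes: (v>>16)&0xFF=A8, (v>>8)&0xFF=4C, v&0xFF=F1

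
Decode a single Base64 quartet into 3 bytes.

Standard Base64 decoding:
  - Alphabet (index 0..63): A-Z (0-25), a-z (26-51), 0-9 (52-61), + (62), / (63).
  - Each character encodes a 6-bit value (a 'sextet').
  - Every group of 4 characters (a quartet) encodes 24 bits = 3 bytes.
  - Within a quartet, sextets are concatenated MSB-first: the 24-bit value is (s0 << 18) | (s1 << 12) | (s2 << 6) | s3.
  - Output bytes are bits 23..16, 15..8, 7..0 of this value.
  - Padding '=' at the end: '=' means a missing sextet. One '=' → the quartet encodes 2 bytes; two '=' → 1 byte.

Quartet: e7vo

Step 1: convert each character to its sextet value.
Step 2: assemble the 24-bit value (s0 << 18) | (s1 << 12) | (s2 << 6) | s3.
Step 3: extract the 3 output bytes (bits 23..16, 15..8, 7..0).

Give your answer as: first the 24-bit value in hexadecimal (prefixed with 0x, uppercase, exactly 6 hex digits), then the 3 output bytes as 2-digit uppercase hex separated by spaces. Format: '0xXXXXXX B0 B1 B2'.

Sextets: e=30, 7=59, v=47, o=40
24-bit: (30<<18) | (59<<12) | (47<<6) | 40
      = 0x780000 | 0x03B000 | 0x000BC0 | 0x000028
      = 0x7BBBE8
Bytes: (v>>16)&0xFF=7B, (v>>8)&0xFF=BB, v&0xFF=E8

Answer: 0x7BBBE8 7B BB E8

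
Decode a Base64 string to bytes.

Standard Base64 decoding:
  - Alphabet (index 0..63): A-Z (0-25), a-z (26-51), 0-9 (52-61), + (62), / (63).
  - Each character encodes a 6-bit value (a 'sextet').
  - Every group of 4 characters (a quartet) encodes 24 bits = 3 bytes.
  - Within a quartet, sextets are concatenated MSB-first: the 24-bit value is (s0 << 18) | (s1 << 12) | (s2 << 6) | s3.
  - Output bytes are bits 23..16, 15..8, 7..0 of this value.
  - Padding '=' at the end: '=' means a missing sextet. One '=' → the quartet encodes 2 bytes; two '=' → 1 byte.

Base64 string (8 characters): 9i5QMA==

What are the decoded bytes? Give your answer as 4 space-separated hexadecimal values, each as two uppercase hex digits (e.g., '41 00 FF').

After char 0 ('9'=61): chars_in_quartet=1 acc=0x3D bytes_emitted=0
After char 1 ('i'=34): chars_in_quartet=2 acc=0xF62 bytes_emitted=0
After char 2 ('5'=57): chars_in_quartet=3 acc=0x3D8B9 bytes_emitted=0
After char 3 ('Q'=16): chars_in_quartet=4 acc=0xF62E50 -> emit F6 2E 50, reset; bytes_emitted=3
After char 4 ('M'=12): chars_in_quartet=1 acc=0xC bytes_emitted=3
After char 5 ('A'=0): chars_in_quartet=2 acc=0x300 bytes_emitted=3
Padding '==': partial quartet acc=0x300 -> emit 30; bytes_emitted=4

Answer: F6 2E 50 30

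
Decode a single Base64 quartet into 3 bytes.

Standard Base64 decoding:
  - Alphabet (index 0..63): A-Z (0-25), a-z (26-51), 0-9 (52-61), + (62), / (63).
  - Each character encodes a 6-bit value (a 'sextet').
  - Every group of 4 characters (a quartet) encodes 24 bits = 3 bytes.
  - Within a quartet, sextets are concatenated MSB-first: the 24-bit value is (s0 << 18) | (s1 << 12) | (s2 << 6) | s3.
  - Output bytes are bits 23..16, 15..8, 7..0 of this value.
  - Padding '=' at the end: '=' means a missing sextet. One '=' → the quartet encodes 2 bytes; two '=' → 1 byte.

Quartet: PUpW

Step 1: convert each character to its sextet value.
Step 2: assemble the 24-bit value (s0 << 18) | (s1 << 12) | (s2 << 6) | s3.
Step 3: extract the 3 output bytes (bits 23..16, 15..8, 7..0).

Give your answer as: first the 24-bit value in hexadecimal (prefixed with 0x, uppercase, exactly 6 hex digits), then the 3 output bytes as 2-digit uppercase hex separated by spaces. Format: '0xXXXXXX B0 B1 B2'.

Sextets: P=15, U=20, p=41, W=22
24-bit: (15<<18) | (20<<12) | (41<<6) | 22
      = 0x3C0000 | 0x014000 | 0x000A40 | 0x000016
      = 0x3D4A56
Bytes: (v>>16)&0xFF=3D, (v>>8)&0xFF=4A, v&0xFF=56

Answer: 0x3D4A56 3D 4A 56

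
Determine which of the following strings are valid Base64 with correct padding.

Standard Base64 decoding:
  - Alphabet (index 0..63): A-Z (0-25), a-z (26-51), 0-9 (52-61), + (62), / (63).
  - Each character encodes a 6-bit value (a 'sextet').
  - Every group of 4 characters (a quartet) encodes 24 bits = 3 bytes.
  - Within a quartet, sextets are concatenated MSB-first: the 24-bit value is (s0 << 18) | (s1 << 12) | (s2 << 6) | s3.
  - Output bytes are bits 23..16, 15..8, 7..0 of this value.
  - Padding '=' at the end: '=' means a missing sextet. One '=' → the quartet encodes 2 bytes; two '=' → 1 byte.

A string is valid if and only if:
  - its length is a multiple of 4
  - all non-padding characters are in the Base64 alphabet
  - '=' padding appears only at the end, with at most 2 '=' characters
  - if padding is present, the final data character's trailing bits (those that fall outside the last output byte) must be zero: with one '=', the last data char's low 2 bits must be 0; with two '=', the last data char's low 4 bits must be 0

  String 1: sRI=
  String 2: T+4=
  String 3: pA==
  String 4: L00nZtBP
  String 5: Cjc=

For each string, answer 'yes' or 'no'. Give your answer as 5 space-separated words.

String 1: 'sRI=' → valid
String 2: 'T+4=' → valid
String 3: 'pA==' → valid
String 4: 'L00nZtBP' → valid
String 5: 'Cjc=' → valid

Answer: yes yes yes yes yes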